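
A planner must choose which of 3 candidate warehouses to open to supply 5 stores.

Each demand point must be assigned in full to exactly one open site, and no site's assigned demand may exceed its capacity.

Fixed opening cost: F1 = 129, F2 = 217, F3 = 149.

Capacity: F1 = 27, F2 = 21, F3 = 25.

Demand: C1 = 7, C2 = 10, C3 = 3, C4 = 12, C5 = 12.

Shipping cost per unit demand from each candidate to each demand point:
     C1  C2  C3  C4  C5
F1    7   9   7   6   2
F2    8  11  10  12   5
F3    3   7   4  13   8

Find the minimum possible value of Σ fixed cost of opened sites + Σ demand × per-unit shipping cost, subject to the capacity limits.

Open {F1, F3}; cheapest assignment that respects the capacities:
  F1 (cap 27, load 24): C4, C5 — cost 12×6 + 12×2 = 96
  F3 (cap 25, load 20): C1, C2, C3 — cost 7×3 + 10×7 + 3×4 = 103
  Shipping 199, fixed 278 → total 477.
  Any other capacity-feasible assignment to {F1, F3} ships for at least 199.
Compare {F1, F2}: its best feasible assignment gives total 629.
Compare {F1, F2, F3}: its best feasible assignment gives total 694.
Every other set of open sites that can feasibly serve all demand totals ≥ 629 even under its best assignment. Minimum: 477.

477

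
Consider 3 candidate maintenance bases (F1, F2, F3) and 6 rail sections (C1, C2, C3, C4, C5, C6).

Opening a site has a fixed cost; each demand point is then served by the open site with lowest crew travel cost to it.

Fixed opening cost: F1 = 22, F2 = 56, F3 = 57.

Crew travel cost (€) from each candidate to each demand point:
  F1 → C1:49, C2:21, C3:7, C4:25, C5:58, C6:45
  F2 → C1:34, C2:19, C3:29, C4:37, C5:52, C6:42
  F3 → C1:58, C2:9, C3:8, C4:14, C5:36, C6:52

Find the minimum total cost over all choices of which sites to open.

227

Open {F1}: assign each demand point to its cheapest open site.
  C1→F1 49, C2→F1 21, C3→F1 7, C4→F1 25, C5→F1 58, C6→F1 45
  crew travel cost 205, fixed 22 → total 227.
Compare {F3}: crew travel cost 177 + fixed 57 = 234.
Compare {F1, F3}: crew travel cost 160 + fixed 79 = 239.
Compare {F2, F3}: crew travel cost 143 + fixed 113 = 256.
All other subsets cost ≥ 234. Minimum total cost: 227.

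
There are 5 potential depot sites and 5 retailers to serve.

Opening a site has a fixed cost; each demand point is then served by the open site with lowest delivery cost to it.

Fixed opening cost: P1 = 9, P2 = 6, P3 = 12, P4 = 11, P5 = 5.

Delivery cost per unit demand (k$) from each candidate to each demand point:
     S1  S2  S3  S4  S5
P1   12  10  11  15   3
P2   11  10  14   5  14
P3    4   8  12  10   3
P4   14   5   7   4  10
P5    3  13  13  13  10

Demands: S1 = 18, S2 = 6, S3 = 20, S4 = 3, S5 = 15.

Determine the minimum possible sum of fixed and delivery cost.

306

Open {P1, P4, P5}: assign each demand point to its cheapest open site.
  S1→P5 18×3=54, S2→P4 6×5=30, S3→P4 20×7=140, S4→P4 3×4=12, S5→P1 15×3=45
  delivery cost 281, fixed 25 → total 306.
Compare {P3, P4, P5}: delivery cost 281 + fixed 28 = 309.
Compare {P1, P2, P4, P5}: delivery cost 281 + fixed 31 = 312.
Compare {P2, P3, P4, P5}: delivery cost 281 + fixed 34 = 315.
All other subsets cost ≥ 309. Minimum total cost: 306.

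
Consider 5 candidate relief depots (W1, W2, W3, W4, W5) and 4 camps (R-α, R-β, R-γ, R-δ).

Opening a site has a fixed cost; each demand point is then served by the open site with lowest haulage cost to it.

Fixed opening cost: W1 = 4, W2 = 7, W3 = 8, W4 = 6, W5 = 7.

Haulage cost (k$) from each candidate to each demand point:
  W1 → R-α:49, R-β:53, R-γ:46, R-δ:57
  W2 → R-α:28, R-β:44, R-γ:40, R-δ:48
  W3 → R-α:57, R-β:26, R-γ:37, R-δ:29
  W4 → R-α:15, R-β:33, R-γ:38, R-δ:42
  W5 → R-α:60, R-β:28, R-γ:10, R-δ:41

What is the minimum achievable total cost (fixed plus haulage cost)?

Open {W3, W4, W5}: assign each demand point to its cheapest open site.
  R-α→W4 15, R-β→W3 26, R-γ→W5 10, R-δ→W3 29
  haulage cost 80, fixed 21 → total 101.
Compare {W1, W3, W4, W5}: haulage cost 80 + fixed 25 = 105.
Compare {W4, W5}: haulage cost 94 + fixed 13 = 107.
Compare {W2, W3, W4, W5}: haulage cost 80 + fixed 28 = 108.
All other subsets cost ≥ 105. Minimum total cost: 101.

101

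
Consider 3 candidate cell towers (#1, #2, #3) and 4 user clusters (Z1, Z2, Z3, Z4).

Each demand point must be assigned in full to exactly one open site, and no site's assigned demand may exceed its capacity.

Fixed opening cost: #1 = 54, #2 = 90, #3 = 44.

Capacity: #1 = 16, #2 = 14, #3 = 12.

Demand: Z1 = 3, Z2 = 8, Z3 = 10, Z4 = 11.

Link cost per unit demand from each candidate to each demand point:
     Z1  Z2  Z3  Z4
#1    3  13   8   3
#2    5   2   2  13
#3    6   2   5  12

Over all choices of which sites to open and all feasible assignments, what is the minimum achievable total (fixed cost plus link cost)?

266

Open {#1, #2, #3}; cheapest assignment that respects the capacities:
  #1 (cap 16, load 14): Z1, Z4 — cost 3×3 + 11×3 = 42
  #2 (cap 14, load 10): Z3 — cost 10×2 = 20
  #3 (cap 12, load 8): Z2 — cost 8×2 = 16
  Shipping 78, fixed 188 → total 266.
  Any other capacity-feasible assignment to {#1, #2, #3} ships for at least 78.
Total demand is 32 and no other set of sites has combined capacity ≥ 32, so {#1, #2, #3} is the only feasible choice of open sites. Minimum: 266.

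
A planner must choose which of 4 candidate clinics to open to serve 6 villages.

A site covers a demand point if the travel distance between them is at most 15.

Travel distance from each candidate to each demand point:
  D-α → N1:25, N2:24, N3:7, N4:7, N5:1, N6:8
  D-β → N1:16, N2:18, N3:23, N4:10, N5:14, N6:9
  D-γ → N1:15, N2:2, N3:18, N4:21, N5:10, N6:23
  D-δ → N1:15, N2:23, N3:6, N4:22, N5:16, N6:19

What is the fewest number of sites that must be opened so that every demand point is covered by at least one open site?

Coverage sets (demand points within 15 of each site):
  D-α: {N3, N4, N5, N6}
  D-β: {N4, N5, N6}
  D-γ: {N1, N2, N5}
  D-δ: {N1, N3}
No single site covers all 6 demand points.
But {D-α, D-γ} covers everything, so the minimum is 2.

2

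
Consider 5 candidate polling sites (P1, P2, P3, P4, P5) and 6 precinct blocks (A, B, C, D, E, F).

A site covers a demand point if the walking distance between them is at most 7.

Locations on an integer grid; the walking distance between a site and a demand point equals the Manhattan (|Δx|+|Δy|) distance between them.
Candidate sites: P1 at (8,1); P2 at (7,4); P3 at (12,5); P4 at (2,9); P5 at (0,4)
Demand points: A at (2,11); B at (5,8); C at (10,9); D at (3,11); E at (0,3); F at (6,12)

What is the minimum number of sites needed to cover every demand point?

3

Coverage sets (demand points within 7 of each site):
  P1: {}
  P2: {B}
  P3: {C}
  P4: {A, B, D, F}
  P5: {E}
No 2 sites suffice: every size-2 union leaves at least one demand point uncovered.
But {P3, P4, P5} covers everything, so the minimum is 3.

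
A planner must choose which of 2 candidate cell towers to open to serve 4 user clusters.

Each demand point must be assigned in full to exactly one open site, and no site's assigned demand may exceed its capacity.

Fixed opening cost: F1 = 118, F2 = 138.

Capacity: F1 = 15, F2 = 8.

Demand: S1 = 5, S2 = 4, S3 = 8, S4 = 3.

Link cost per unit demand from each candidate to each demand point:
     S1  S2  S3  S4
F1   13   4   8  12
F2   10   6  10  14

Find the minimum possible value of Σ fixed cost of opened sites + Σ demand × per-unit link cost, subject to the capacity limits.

422

Open {F1, F2}; cheapest assignment that respects the capacities:
  F1 (cap 15, load 15): S2, S3, S4 — cost 4×4 + 8×8 + 3×12 = 116
  F2 (cap 8, load 5): S1 — cost 5×10 = 50
  Shipping 166, fixed 256 → total 422.
  Any other capacity-feasible assignment to {F1, F2} ships for at least 166.
Total demand is 20 and no other set of sites has combined capacity ≥ 20, so {F1, F2} is the only feasible choice of open sites. Minimum: 422.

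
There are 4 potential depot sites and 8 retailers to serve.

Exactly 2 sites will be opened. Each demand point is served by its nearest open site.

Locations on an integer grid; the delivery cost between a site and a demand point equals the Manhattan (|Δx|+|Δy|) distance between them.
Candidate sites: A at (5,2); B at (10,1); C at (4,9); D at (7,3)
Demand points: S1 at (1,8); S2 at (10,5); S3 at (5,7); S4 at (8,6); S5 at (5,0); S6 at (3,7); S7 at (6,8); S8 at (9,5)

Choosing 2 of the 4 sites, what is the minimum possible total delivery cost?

31

Open {C, D}.
  S1→C 4, S2→D 5, S3→C 3, S4→D 4, S5→D 5, S6→C 3, S7→C 3, S8→D 4  ⇒ total 31.
Compare {B, C}: total 35.
Compare {A, C}: total 37.
No size-2 selection does better; minimum is 31.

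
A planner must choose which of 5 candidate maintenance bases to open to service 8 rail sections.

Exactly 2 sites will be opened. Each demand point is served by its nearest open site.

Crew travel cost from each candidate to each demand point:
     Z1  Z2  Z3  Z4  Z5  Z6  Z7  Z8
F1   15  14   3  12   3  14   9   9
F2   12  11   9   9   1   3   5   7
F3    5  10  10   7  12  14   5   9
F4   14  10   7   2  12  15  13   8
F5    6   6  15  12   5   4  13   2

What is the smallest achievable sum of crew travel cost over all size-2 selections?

Open {F2, F5}.
  Z1→F5 6, Z2→F5 6, Z3→F2 9, Z4→F2 9, Z5→F2 1, Z6→F2 3, Z7→F2 5, Z8→F5 2  ⇒ total 41.
Compare {F3, F5}: total 44.
Compare {F1, F5}: total 45.
No size-2 selection does better; minimum is 41.

41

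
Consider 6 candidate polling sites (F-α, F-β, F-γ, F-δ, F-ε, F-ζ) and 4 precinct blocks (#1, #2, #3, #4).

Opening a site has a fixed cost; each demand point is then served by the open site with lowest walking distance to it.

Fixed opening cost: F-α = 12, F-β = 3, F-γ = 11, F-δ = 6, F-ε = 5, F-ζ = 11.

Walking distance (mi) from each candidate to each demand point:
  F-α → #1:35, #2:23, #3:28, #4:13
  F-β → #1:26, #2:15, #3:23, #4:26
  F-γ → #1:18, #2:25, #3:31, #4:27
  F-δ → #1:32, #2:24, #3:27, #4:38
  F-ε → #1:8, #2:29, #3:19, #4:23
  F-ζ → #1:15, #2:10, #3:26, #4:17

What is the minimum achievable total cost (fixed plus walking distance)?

Open {F-ε, F-ζ}: assign each demand point to its cheapest open site.
  #1→F-ε 8, #2→F-ζ 10, #3→F-ε 19, #4→F-ζ 17
  walking distance 54, fixed 16 → total 70.
Compare {F-β, F-ε}: walking distance 65 + fixed 8 = 73.
Compare {F-β, F-ε, F-ζ}: walking distance 54 + fixed 19 = 73.
Compare {F-α, F-β, F-ε}: walking distance 55 + fixed 20 = 75.
All other subsets cost ≥ 73. Minimum total cost: 70.

70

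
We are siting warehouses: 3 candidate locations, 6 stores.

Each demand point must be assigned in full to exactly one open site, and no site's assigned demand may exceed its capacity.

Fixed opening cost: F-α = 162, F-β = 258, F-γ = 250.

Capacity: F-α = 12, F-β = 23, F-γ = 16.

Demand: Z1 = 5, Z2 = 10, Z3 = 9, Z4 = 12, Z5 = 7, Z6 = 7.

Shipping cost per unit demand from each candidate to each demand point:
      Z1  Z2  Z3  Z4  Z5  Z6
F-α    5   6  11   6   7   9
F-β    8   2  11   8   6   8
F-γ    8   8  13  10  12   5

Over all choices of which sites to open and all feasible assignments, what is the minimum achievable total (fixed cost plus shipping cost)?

Open {F-α, F-β, F-γ}; cheapest assignment that respects the capacities:
  F-α (cap 12, load 12): Z4 — cost 12×6 = 72
  F-β (cap 23, load 22): Z1, Z2, Z5 — cost 5×8 + 10×2 + 7×6 = 102
  F-γ (cap 16, load 16): Z3, Z6 — cost 9×13 + 7×5 = 152
  Shipping 326, fixed 670 → total 996.
  Any other capacity-feasible assignment to {F-α, F-β, F-γ} ships for at least 326.
Total demand is 50 and no other set of sites has combined capacity ≥ 50, so {F-α, F-β, F-γ} is the only feasible choice of open sites. Minimum: 996.

996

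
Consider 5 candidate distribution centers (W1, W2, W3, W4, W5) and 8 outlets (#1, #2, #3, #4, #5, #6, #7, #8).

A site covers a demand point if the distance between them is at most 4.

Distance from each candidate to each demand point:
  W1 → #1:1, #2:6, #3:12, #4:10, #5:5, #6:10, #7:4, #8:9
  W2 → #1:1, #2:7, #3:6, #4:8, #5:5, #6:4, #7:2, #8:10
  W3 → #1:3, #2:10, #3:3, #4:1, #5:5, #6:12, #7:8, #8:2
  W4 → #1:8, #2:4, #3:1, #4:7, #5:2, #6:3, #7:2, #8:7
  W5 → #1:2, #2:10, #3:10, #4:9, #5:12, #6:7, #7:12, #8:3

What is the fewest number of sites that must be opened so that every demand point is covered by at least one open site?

Coverage sets (demand points within 4 of each site):
  W1: {#1, #7}
  W2: {#1, #6, #7}
  W3: {#1, #3, #4, #8}
  W4: {#2, #3, #5, #6, #7}
  W5: {#1, #8}
No single site covers all 8 demand points.
But {W3, W4} covers everything, so the minimum is 2.

2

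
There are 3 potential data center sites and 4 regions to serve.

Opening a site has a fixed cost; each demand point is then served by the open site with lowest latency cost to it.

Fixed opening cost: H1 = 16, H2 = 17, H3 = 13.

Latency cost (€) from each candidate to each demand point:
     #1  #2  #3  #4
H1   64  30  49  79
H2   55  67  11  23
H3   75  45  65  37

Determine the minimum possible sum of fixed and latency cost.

152

Open {H1, H2}: assign each demand point to its cheapest open site.
  #1→H2 55, #2→H1 30, #3→H2 11, #4→H2 23
  latency cost 119, fixed 33 → total 152.
Compare {H2, H3}: latency cost 134 + fixed 30 = 164.
Compare {H1, H2, H3}: latency cost 119 + fixed 46 = 165.
Compare {H2}: latency cost 156 + fixed 17 = 173.
All other subsets cost ≥ 164. Minimum total cost: 152.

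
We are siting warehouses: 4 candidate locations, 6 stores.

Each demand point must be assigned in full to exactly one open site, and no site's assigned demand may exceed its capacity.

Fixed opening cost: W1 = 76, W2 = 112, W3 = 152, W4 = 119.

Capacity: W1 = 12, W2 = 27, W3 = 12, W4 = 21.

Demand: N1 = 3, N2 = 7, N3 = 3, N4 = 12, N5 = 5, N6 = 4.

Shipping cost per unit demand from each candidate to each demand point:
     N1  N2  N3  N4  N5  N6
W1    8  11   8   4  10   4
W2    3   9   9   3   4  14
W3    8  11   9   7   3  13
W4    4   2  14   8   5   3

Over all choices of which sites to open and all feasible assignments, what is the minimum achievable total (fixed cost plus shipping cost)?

349

Open {W2, W4}; cheapest assignment that respects the capacities:
  W2 (cap 27, load 23): N1, N3, N4, N5 — cost 3×3 + 3×9 + 12×3 + 5×4 = 92
  W4 (cap 21, load 11): N2, N6 — cost 7×2 + 4×3 = 26
  Shipping 118, fixed 231 → total 349.
  Any other capacity-feasible assignment to {W2, W4} ships for at least 118.
Compare {W1, W2}: its best feasible assignment gives total 356.
Compare {W1, W2, W4}: its best feasible assignment gives total 422.
Every other set of open sites that can feasibly serve all demand totals ≥ 356 even under its best assignment. Minimum: 349.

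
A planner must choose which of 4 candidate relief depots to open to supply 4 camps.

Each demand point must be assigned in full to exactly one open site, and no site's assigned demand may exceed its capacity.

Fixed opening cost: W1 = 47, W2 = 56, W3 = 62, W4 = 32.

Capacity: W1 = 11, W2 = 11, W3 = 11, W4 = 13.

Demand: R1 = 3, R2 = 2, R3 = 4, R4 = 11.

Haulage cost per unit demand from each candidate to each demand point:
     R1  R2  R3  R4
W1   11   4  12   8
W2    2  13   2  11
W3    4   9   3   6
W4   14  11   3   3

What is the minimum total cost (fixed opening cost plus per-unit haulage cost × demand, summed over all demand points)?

157

Open {W2, W4}; cheapest assignment that respects the capacities:
  W2 (cap 11, load 7): R1, R3 — cost 3×2 + 4×2 = 14
  W4 (cap 13, load 13): R2, R4 — cost 2×11 + 11×3 = 55
  Shipping 69, fixed 88 → total 157.
  Any other capacity-feasible assignment to {W2, W4} ships for at least 69.
Compare {W3, W4}: its best feasible assignment gives total 169.
Compare {W1, W2, W4}: its best feasible assignment gives total 190.
Every other set of open sites that can feasibly serve all demand totals ≥ 169 even under its best assignment. Minimum: 157.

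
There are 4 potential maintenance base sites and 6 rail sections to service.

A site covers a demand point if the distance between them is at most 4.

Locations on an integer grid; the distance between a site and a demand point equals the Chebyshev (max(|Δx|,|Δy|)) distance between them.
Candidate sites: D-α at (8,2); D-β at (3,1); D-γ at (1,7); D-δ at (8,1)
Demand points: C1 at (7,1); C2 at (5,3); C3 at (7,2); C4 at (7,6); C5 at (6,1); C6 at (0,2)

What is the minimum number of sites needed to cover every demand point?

2

Coverage sets (demand points within 4 of each site):
  D-α: {C1, C2, C3, C4, C5}
  D-β: {C1, C2, C3, C5, C6}
  D-γ: {C2}
  D-δ: {C1, C2, C3, C5}
No single site covers all 6 demand points.
But {D-α, D-β} covers everything, so the minimum is 2.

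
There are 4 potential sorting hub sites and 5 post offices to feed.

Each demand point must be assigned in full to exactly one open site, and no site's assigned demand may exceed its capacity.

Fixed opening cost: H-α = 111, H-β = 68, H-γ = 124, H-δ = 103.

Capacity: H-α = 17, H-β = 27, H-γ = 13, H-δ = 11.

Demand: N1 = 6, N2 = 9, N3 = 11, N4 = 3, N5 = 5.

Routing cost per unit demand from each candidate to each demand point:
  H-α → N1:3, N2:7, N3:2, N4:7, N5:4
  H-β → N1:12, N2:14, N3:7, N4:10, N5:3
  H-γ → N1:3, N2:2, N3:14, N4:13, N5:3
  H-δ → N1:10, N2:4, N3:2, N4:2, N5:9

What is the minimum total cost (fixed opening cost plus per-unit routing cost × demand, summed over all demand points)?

382

Open {H-α, H-β}; cheapest assignment that respects the capacities:
  H-α (cap 17, load 15): N1, N2 — cost 6×3 + 9×7 = 81
  H-β (cap 27, load 19): N3, N4, N5 — cost 11×7 + 3×10 + 5×3 = 122
  Shipping 203, fixed 179 → total 382.
  Any other capacity-feasible assignment to {H-α, H-β} ships for at least 203.
Compare {H-β, H-δ}: its best feasible assignment gives total 401.
Compare {H-α, H-β, H-δ}: its best feasible assignment gives total 403.
Every other set of open sites that can feasibly serve all demand totals ≥ 401 even under its best assignment. Minimum: 382.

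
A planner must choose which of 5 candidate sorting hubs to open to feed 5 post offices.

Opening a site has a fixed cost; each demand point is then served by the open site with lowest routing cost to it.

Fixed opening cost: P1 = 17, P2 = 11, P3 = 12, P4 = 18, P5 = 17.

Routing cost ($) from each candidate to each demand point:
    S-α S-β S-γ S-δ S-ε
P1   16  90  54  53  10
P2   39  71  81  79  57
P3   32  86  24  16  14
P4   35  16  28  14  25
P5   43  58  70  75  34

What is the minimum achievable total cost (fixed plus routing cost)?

Open {P1, P4}: assign each demand point to its cheapest open site.
  S-α→P1 16, S-β→P4 16, S-γ→P4 28, S-δ→P4 14, S-ε→P1 10
  routing cost 84, fixed 35 → total 119.
Compare {P1, P3, P4}: routing cost 80 + fixed 47 = 127.
Compare {P3, P4}: routing cost 100 + fixed 30 = 130.
Compare {P1, P2, P4}: routing cost 84 + fixed 46 = 130.
All other subsets cost ≥ 127. Minimum total cost: 119.

119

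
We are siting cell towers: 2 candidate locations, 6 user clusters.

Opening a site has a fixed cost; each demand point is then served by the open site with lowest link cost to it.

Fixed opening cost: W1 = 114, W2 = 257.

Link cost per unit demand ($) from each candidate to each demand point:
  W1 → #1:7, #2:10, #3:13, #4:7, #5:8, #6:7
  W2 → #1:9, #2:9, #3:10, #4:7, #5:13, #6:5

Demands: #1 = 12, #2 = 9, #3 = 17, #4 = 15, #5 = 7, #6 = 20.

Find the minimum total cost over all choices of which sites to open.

Open {W1}: assign each demand point to its cheapest open site.
  #1→W1 12×7=84, #2→W1 9×10=90, #3→W1 17×13=221, #4→W1 15×7=105, #5→W1 7×8=56, #6→W1 20×7=140
  link cost 696, fixed 114 → total 810.
Compare {W2}: link cost 655 + fixed 257 = 912.
Compare {W1, W2}: link cost 596 + fixed 371 = 967.

810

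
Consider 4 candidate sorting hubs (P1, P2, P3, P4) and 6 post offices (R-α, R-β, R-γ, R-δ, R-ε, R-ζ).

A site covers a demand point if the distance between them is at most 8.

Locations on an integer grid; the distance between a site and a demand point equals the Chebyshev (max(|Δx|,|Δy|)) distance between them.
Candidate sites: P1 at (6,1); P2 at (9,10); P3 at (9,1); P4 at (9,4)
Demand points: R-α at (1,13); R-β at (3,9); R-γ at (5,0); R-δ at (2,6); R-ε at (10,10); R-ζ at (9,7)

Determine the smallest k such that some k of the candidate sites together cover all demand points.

2

Coverage sets (demand points within 8 of each site):
  P1: {R-β, R-γ, R-δ, R-ζ}
  P2: {R-α, R-β, R-δ, R-ε, R-ζ}
  P3: {R-β, R-γ, R-δ, R-ζ}
  P4: {R-β, R-γ, R-δ, R-ε, R-ζ}
No single site covers all 6 demand points.
But {P1, P2} covers everything, so the minimum is 2.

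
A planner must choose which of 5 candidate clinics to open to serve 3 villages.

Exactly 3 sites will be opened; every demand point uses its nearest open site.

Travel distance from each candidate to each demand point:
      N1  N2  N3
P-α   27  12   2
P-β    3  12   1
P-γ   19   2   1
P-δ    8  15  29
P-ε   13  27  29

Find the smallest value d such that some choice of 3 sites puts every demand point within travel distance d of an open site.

Open {P-α, P-β, P-γ}.
  Farthest demand point is N1 at travel distance 3 (to P-β); all others are ≤ 3.
With {P-β, P-γ, P-δ} the worst case is 3.
With {P-β, P-γ, P-ε} the worst case is 3.
No size-3 selection achieves below 3.

3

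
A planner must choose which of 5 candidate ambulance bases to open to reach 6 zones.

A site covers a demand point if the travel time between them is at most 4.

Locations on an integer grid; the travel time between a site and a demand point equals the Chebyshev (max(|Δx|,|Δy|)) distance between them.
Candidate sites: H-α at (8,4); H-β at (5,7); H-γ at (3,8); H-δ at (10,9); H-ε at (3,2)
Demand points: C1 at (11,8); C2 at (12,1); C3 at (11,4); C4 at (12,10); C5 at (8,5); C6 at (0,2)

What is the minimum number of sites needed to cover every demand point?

Coverage sets (demand points within 4 of each site):
  H-α: {C1, C2, C3, C5}
  H-β: {C5}
  H-γ: {}
  H-δ: {C1, C4, C5}
  H-ε: {C6}
No 2 sites suffice: every size-2 union leaves at least one demand point uncovered.
But {H-α, H-δ, H-ε} covers everything, so the minimum is 3.

3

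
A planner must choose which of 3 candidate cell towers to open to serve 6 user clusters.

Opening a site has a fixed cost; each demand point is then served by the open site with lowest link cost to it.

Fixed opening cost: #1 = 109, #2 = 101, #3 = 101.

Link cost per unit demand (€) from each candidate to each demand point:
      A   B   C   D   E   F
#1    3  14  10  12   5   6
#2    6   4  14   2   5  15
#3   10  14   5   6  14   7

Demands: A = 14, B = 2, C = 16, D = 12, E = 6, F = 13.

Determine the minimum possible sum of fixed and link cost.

Open {#2, #3}: assign each demand point to its cheapest open site.
  A→#2 14×6=84, B→#2 2×4=8, C→#3 16×5=80, D→#2 12×2=24, E→#2 6×5=30, F→#3 13×7=91
  link cost 317, fixed 202 → total 519.
Compare {#1, #3}: link cost 330 + fixed 210 = 540.
Compare {#1, #2}: link cost 342 + fixed 210 = 552.
Compare {#1, #2, #3}: link cost 262 + fixed 311 = 573.
All other subsets cost ≥ 540. Minimum total cost: 519.

519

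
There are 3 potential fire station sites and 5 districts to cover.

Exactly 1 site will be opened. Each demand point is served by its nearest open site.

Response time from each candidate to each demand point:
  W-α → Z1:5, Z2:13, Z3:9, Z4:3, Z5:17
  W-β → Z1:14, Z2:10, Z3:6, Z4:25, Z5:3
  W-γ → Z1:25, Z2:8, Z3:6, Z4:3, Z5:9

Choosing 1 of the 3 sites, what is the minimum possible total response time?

47

Open {W-α}.
  Z1→W-α 5, Z2→W-α 13, Z3→W-α 9, Z4→W-α 3, Z5→W-α 17  ⇒ total 47.
Compare {W-γ}: total 51.
Compare {W-β}: total 58.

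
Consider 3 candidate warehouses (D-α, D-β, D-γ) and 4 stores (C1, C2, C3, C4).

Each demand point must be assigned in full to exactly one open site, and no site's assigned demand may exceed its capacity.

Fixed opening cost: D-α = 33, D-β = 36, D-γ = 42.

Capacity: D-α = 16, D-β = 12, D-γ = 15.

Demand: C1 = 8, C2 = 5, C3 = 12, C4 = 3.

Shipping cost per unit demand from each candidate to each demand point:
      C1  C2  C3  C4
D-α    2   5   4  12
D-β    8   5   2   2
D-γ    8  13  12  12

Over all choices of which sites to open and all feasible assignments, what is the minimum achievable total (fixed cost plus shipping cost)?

Open {D-α, D-β}; cheapest assignment that respects the capacities:
  D-α (cap 16, load 16): C1, C2, C4 — cost 8×2 + 5×5 + 3×12 = 77
  D-β (cap 12, load 12): C3 — cost 12×2 = 24
  Shipping 101, fixed 69 → total 170.
  Any other capacity-feasible assignment to {D-α, D-β} ships for at least 101.
Compare {D-α, D-β, D-γ}: its best feasible assignment gives total 212.
Compare {D-α, D-γ}: its best feasible assignment gives total 288.
Every other set of open sites that can feasibly serve all demand totals ≥ 212 even under its best assignment. Minimum: 170.

170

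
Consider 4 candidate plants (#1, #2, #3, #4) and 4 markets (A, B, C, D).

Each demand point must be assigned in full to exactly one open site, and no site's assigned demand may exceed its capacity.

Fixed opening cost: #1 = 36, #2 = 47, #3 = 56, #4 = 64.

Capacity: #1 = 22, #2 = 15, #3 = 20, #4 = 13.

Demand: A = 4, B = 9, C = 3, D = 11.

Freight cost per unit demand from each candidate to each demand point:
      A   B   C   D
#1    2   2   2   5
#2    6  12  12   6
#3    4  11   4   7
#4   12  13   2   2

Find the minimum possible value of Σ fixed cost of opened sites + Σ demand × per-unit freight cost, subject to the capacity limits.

154

Open {#1, #4}; cheapest assignment that respects the capacities:
  #1 (cap 22, load 16): A, B, C — cost 4×2 + 9×2 + 3×2 = 32
  #4 (cap 13, load 11): D — cost 11×2 = 22
  Shipping 54, fixed 100 → total 154.
  Any other capacity-feasible assignment to {#1, #4} ships for at least 54.
Compare {#1, #2}: its best feasible assignment gives total 181.
Compare {#1, #3}: its best feasible assignment gives total 193.
Every other set of open sites that can feasibly serve all demand totals ≥ 181 even under its best assignment. Minimum: 154.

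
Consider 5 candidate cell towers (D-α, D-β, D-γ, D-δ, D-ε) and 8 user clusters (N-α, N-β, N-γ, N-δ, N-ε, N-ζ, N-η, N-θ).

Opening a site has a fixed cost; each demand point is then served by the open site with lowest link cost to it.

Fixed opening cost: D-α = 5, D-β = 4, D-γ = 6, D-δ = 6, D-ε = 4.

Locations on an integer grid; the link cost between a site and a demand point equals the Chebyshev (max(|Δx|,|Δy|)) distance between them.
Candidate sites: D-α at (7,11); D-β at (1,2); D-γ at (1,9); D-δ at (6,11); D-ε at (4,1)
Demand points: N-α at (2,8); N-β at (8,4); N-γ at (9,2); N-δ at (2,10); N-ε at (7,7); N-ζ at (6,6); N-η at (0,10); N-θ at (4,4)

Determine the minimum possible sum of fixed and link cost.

Open {D-γ, D-ε}: assign each demand point to its cheapest open site.
  N-α→D-γ 1, N-β→D-ε 4, N-γ→D-ε 5, N-δ→D-γ 1, N-ε→D-γ 6, N-ζ→D-γ 5, N-η→D-γ 1, N-θ→D-ε 3
  link cost 26, fixed 10 → total 36.
Compare {D-α, D-γ, D-ε}: link cost 24 + fixed 15 = 39.
Compare {D-γ}: link cost 34 + fixed 6 = 40.
Compare {D-β, D-γ, D-ε}: link cost 26 + fixed 14 = 40.
All other subsets cost ≥ 39. Minimum total cost: 36.

36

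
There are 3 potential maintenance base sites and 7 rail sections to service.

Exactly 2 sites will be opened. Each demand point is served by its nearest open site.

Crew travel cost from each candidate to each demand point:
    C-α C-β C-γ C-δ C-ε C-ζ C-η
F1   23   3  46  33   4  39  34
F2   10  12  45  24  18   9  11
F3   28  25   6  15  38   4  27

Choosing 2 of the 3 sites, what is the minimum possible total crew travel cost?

Open {F2, F3}.
  C-α→F2 10, C-β→F2 12, C-γ→F3 6, C-δ→F3 15, C-ε→F2 18, C-ζ→F3 4, C-η→F2 11  ⇒ total 76.
Compare {F1, F3}: total 82.
Compare {F1, F2}: total 106.

76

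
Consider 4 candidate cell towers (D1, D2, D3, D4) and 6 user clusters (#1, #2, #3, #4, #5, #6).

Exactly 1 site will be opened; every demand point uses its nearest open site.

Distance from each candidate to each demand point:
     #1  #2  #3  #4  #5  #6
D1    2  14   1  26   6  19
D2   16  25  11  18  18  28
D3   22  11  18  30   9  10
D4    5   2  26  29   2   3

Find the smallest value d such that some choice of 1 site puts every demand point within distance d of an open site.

26

Open {D1}.
  Farthest demand point is #4 at distance 26 (to D1); all others are ≤ 26.
With {D2} the worst case is 28.
With {D4} the worst case is 29.
No size-1 selection achieves below 26.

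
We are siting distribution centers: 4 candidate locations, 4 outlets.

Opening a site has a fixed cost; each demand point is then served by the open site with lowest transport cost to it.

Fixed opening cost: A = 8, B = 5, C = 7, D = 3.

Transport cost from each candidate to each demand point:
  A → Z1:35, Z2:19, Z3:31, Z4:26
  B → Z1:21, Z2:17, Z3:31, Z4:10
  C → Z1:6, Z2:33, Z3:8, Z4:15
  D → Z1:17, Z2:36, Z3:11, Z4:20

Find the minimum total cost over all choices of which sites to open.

53

Open {B, C}: assign each demand point to its cheapest open site.
  Z1→C 6, Z2→B 17, Z3→C 8, Z4→B 10
  transport cost 41, fixed 12 → total 53.
Compare {B, C, D}: transport cost 41 + fixed 15 = 56.
Compare {A, B, C}: transport cost 41 + fixed 20 = 61.
Compare {A, C}: transport cost 48 + fixed 15 = 63.
All other subsets cost ≥ 56. Minimum total cost: 53.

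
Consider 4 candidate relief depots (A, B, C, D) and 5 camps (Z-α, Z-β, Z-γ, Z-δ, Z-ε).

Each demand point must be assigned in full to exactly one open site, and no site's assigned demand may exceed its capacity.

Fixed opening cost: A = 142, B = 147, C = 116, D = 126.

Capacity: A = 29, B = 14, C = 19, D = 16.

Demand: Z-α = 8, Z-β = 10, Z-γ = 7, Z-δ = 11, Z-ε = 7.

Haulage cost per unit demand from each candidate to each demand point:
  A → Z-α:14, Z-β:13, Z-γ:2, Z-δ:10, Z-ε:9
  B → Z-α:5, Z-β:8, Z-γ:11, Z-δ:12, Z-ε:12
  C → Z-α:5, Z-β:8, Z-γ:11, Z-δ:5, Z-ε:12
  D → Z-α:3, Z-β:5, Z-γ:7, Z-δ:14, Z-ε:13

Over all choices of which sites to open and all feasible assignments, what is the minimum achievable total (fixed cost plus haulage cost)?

560

Open {A, C}; cheapest assignment that respects the capacities:
  A (cap 29, load 24): Z-β, Z-γ, Z-ε — cost 10×13 + 7×2 + 7×9 = 207
  C (cap 19, load 19): Z-α, Z-δ — cost 8×5 + 11×5 = 95
  Shipping 302, fixed 258 → total 560.
  Any other capacity-feasible assignment to {A, C} ships for at least 302.
Compare {A, C, D}: its best feasible assignment gives total 606.
Compare {A, D}: its best feasible assignment gives total 637.
Every other set of open sites that can feasibly serve all demand totals ≥ 606 even under its best assignment. Minimum: 560.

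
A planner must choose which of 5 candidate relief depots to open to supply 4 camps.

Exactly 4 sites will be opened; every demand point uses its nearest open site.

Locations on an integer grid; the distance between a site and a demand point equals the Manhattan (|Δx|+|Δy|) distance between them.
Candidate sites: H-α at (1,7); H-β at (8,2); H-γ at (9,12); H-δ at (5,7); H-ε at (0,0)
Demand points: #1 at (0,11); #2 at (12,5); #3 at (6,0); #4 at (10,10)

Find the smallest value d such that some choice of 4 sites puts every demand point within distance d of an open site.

Open {H-α, H-β, H-γ, H-δ}.
  Farthest demand point is #2 at distance 7 (to H-β); all others are ≤ 7.
With {H-α, H-β, H-γ, H-ε} the worst case is 7.
With {H-α, H-β, H-δ, H-ε} the worst case is 8.
No size-4 selection achieves below 7.

7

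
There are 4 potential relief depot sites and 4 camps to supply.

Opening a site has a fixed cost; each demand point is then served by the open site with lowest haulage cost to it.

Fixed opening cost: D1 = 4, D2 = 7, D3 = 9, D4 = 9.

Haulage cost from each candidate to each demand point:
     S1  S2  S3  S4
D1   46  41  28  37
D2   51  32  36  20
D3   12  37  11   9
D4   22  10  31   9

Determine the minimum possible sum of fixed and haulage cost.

60

Open {D3, D4}: assign each demand point to its cheapest open site.
  S1→D3 12, S2→D4 10, S3→D3 11, S4→D3 9
  haulage cost 42, fixed 18 → total 60.
Compare {D1, D3, D4}: haulage cost 42 + fixed 22 = 64.
Compare {D2, D3, D4}: haulage cost 42 + fixed 25 = 67.
Compare {D1, D2, D3, D4}: haulage cost 42 + fixed 29 = 71.
All other subsets cost ≥ 64. Minimum total cost: 60.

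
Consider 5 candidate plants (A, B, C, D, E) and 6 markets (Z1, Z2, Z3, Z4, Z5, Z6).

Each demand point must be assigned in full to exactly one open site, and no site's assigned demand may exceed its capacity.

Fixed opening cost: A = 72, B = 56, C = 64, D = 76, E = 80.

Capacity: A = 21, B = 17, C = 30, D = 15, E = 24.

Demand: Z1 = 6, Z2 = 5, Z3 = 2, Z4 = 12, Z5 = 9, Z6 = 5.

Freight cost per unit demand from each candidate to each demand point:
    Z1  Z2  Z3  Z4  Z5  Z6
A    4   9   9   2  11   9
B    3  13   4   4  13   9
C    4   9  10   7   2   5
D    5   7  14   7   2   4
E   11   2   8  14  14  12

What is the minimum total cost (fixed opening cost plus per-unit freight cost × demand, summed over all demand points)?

Open {B, C}; cheapest assignment that respects the capacities:
  B (cap 17, load 14): Z3, Z4 — cost 2×4 + 12×4 = 56
  C (cap 30, load 25): Z1, Z2, Z5, Z6 — cost 6×4 + 5×9 + 9×2 + 5×5 = 112
  Shipping 168, fixed 120 → total 288.
  Any other capacity-feasible assignment to {B, C} ships for at least 168.
Compare {A, C}: its best feasible assignment gives total 290.
Compare {A, B, C}: its best feasible assignment gives total 330.
Every other set of open sites that can feasibly serve all demand totals ≥ 290 even under its best assignment. Minimum: 288.

288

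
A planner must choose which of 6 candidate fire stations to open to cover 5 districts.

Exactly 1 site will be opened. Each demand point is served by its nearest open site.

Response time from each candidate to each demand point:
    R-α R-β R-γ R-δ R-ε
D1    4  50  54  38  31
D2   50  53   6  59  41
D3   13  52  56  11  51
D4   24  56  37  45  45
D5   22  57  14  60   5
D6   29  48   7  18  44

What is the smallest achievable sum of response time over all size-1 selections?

Open {D6}.
  R-α→D6 29, R-β→D6 48, R-γ→D6 7, R-δ→D6 18, R-ε→D6 44  ⇒ total 146.
Compare {D5}: total 158.
Compare {D1}: total 177.
No size-1 selection does better; minimum is 146.

146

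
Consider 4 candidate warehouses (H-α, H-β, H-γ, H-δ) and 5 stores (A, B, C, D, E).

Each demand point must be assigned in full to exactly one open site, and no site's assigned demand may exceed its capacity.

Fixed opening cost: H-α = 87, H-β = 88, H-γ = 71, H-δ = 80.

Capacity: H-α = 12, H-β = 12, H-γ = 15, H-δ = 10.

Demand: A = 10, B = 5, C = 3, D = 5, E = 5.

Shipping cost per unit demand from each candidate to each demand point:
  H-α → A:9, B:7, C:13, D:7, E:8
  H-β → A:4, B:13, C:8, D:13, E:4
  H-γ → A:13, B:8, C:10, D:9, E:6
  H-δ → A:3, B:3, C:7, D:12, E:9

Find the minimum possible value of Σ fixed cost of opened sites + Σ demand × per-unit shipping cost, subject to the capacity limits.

390

Open {H-β, H-γ, H-δ}; cheapest assignment that respects the capacities:
  H-β (cap 12, load 10): A — cost 10×4 = 40
  H-γ (cap 15, load 10): D, E — cost 5×9 + 5×6 = 75
  H-δ (cap 10, load 8): B, C — cost 5×3 + 3×7 = 36
  Shipping 151, fixed 239 → total 390.
  Any other capacity-feasible assignment to {H-β, H-γ, H-δ} ships for at least 151.
Compare {H-α, H-γ, H-δ}: its best feasible assignment gives total 398.
Compare {H-α, H-β, H-δ}: its best feasible assignment gives total 399.
Every other set of open sites that can feasibly serve all demand totals ≥ 398 even under its best assignment. Minimum: 390.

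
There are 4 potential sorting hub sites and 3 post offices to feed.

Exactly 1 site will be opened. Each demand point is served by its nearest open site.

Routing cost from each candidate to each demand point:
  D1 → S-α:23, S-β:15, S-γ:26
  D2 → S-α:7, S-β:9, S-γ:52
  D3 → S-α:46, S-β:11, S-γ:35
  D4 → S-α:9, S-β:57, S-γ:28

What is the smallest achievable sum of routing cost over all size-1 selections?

Open {D1}.
  S-α→D1 23, S-β→D1 15, S-γ→D1 26  ⇒ total 64.
Compare {D2}: total 68.
Compare {D3}: total 92.
No size-1 selection does better; minimum is 64.

64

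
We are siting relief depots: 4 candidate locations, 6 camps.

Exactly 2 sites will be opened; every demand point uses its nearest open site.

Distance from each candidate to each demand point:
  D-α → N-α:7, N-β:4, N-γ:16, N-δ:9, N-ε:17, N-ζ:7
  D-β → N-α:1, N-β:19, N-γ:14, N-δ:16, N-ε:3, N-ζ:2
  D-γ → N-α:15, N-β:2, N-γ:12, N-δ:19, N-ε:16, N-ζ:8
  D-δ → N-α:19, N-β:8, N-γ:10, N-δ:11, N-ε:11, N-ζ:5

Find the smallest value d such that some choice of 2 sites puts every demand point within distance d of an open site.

Open {D-α, D-δ}.
  Farthest demand point is N-ε at distance 11 (to D-δ); all others are ≤ 11.
With {D-β, D-δ} the worst case is 11.
With {D-α, D-β} the worst case is 14.
No size-2 selection achieves below 11.

11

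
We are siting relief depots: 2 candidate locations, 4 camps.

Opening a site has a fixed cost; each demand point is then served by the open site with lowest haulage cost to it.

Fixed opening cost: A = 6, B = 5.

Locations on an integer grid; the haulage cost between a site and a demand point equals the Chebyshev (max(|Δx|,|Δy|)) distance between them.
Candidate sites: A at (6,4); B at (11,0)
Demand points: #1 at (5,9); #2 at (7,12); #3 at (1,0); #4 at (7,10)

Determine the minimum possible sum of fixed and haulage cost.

Open {A}: assign each demand point to its cheapest open site.
  #1→A 5, #2→A 8, #3→A 5, #4→A 6
  haulage cost 24, fixed 6 → total 30.
Compare {A, B}: haulage cost 24 + fixed 11 = 35.
Compare {B}: haulage cost 41 + fixed 5 = 46.

30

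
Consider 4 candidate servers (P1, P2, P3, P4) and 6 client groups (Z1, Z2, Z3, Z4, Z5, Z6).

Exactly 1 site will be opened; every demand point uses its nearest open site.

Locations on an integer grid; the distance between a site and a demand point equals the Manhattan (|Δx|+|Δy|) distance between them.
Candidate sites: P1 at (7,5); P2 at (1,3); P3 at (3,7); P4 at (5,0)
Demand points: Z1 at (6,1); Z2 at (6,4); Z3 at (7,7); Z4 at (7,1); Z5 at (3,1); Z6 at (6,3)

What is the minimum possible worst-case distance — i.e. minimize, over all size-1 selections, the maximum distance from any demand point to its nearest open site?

Open {P1}.
  Farthest demand point is Z5 at distance 8 (to P1); all others are ≤ 8.
With {P4} the worst case is 9.
With {P2} the worst case is 10.
No size-1 selection achieves below 8.

8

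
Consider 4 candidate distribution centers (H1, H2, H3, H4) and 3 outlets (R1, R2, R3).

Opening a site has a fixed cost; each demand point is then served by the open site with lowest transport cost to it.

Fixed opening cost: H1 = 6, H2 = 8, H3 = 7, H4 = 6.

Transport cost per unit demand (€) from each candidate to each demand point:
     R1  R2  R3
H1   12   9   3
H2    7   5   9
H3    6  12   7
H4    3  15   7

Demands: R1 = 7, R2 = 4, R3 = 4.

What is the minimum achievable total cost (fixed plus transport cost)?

73

Open {H1, H2, H4}: assign each demand point to its cheapest open site.
  R1→H4 7×3=21, R2→H2 4×5=20, R3→H1 4×3=12
  transport cost 53, fixed 20 → total 73.
Compare {H1, H2, H3, H4}: transport cost 53 + fixed 27 = 80.
Compare {H1, H4}: transport cost 69 + fixed 12 = 81.
Compare {H2, H4}: transport cost 69 + fixed 14 = 83.
All other subsets cost ≥ 80. Minimum total cost: 73.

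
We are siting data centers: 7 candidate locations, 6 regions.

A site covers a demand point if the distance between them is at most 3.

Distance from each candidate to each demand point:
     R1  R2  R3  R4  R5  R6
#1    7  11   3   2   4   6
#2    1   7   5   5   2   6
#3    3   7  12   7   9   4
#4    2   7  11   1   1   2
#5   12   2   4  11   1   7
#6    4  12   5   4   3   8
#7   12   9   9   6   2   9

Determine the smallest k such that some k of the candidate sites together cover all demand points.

Coverage sets (demand points within 3 of each site):
  #1: {R3, R4}
  #2: {R1, R5}
  #3: {R1}
  #4: {R1, R4, R5, R6}
  #5: {R2, R5}
  #6: {R5}
  #7: {R5}
No 2 sites suffice: every size-2 union leaves at least one demand point uncovered.
But {#1, #4, #5} covers everything, so the minimum is 3.

3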